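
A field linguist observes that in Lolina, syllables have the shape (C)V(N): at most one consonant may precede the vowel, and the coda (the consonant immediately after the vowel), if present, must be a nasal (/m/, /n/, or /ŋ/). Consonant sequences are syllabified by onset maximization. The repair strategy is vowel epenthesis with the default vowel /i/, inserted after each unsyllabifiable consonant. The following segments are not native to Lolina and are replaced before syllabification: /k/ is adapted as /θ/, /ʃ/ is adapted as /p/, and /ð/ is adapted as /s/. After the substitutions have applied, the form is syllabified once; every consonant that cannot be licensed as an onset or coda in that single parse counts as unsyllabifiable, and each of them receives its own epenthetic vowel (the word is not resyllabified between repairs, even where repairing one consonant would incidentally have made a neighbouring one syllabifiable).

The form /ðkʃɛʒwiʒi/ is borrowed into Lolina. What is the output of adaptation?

siθipɛʒiwiʒi

Substitution: /ð/ → /s/, /k/ → /θ/, /ʃ/ → /p/, giving /sθpɛʒwiʒi/.
Under (C)V(N), the unsyllabifiable consonants are /s/, /θ/, /ʒ/ (only a nasal (/m/, /n/, or /ŋ/) is licensed in coda position; onsets are limited to one consonant).
Epenthesis after each stranded consonant: /s/ → /si/, /θ/ → /θi/, /ʒ/ → /ʒi/.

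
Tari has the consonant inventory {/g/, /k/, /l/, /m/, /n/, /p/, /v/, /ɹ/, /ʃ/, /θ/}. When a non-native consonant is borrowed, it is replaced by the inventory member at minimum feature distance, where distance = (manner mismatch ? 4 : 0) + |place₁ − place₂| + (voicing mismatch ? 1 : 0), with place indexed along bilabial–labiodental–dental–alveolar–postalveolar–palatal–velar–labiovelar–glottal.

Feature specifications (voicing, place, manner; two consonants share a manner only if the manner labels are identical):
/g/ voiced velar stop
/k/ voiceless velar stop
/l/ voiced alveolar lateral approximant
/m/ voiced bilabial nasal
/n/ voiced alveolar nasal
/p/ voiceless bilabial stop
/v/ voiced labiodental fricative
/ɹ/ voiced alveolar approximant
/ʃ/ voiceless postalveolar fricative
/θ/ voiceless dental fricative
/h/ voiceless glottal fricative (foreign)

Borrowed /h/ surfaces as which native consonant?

/ʃ/ is closest: same manner (fricative), place distance 4 (glottal→postalveolar), same voicing; total 4. Next closest is /k/ at distance 6.

ʃ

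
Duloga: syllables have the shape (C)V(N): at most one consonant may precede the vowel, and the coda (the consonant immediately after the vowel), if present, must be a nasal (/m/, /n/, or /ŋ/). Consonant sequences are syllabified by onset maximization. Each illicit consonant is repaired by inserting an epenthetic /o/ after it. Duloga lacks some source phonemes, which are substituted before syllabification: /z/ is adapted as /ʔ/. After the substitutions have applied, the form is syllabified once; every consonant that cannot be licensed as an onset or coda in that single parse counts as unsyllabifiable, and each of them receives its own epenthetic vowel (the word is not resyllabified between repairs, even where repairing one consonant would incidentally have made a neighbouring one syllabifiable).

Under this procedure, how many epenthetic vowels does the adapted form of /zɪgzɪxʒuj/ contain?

3

After substitution the input is /ʔɪgʔɪxʒuj/.
The unsyllabifiable consonants are /g/, /x/, /j/; each receives one epenthetic vowel.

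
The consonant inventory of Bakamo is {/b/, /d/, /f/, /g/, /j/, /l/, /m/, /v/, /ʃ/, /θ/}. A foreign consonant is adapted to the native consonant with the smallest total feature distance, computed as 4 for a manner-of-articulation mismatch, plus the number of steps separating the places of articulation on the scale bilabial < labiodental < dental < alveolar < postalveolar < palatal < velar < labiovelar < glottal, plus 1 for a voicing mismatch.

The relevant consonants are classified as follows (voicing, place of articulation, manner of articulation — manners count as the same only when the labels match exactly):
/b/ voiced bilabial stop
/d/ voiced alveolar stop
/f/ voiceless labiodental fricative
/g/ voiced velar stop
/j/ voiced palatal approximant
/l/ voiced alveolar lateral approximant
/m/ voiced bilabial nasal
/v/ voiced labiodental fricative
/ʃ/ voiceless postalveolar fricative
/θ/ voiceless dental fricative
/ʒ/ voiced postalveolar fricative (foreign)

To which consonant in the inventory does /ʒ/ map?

ʃ

/ʃ/ is closest: same manner (fricative), place distance 0 (postalveolar→postalveolar), voicing differs (+1); total 1. Next closest is /v/ at distance 3.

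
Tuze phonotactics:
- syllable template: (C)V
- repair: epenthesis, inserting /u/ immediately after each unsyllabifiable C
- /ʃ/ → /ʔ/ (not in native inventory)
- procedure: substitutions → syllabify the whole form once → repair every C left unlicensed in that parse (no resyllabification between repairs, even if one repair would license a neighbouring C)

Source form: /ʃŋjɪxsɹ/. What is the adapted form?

Substitution: /ʃ/ → /ʔ/, giving /ʔŋjɪxsɹ/.
Under (C)V, the unsyllabifiable consonants are /ʔ/, /ŋ/, /x/, /s/, /ɹ/ (no codas are permitted; onsets are limited to one consonant).
Inserting the epenthetic vowel yields /ʔ/ → /ʔu/, /ŋ/ → /ŋu/, /x/ → /xu/, /s/ → /su/, /ɹ/ → /ɹu/.

ʔuŋujɪxusuɹu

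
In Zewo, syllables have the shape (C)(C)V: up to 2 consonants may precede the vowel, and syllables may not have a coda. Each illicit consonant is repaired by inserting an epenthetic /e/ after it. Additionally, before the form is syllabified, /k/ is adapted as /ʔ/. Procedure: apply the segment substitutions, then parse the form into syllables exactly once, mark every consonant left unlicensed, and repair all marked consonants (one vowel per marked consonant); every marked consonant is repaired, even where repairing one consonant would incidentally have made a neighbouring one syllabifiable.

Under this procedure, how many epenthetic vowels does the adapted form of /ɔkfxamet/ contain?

2

After substitution the input is /ɔʔfxamet/.
The unsyllabifiable consonants are /ʔ/, /t/; each receives one epenthetic vowel.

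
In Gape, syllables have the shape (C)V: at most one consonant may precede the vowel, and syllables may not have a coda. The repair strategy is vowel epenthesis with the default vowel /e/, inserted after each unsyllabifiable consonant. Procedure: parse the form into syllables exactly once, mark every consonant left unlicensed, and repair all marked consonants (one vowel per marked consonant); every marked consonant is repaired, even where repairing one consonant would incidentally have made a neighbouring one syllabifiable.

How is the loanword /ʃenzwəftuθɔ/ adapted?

ʃenezewəfetuθɔ

Syllabifying with onset maximization leaves /n/, /z/, /f/ stranded (no codas are permitted; onsets are limited to one consonant).
Epenthesis after each stranded consonant: /n/ → /ne/, /z/ → /ze/, /f/ → /fe/.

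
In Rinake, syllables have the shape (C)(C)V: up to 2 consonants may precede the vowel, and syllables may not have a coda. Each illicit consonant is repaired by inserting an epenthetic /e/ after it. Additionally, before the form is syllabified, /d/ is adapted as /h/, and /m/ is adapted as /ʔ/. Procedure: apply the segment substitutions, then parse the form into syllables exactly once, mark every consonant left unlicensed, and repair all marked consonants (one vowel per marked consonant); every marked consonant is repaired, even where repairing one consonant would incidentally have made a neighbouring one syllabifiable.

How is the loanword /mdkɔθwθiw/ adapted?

Substitution: /m/ → /ʔ/, /d/ → /h/, giving /ʔhkɔθwθiw/.
Under (C)(C)V, the unsyllabifiable consonants are /ʔ/, /θ/, /w/ (no codas are permitted; onsets may contain at most 2 consonants).
Epenthesis after each stranded consonant: /ʔ/ → /ʔe/, /θ/ → /θe/, /w/ → /we/.

ʔehkɔθewθiwe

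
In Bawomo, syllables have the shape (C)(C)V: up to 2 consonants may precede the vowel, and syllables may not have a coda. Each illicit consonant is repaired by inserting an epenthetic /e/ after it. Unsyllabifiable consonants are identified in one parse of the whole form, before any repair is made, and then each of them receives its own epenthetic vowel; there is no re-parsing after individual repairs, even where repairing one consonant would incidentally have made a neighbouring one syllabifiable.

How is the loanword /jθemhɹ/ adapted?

Syllabifying with onset maximization leaves /m/, /h/, /ɹ/ stranded (no codas are permitted; onsets may contain at most 2 consonants).
Each unlicensed consonant becomes the onset of a new syllable: /m/ → /me/, /h/ → /he/, /ɹ/ → /ɹe/.

jθemeheɹe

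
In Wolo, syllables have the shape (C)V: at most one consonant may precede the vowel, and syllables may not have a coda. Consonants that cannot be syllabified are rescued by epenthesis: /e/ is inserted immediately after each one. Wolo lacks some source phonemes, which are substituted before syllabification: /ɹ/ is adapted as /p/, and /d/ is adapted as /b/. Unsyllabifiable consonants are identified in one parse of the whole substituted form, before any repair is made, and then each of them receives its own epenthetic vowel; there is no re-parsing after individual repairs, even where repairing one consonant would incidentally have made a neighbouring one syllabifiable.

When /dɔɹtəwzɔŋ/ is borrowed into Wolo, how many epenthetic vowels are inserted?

After substitution the input is /bɔptəwzɔŋ/.
The unsyllabifiable consonants are /p/, /w/, /ŋ/; each receives one epenthetic vowel.

3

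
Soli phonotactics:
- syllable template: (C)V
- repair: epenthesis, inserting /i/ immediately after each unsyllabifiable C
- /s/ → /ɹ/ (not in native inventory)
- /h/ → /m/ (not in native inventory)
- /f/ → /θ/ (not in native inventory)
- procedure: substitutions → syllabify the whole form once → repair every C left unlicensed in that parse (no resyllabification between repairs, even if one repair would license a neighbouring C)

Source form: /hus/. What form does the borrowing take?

Substitution: /h/ → /m/, /s/ → /ɹ/, giving /muɹ/.
The consonants /ɹ/ cannot be parsed into a legal (C)V syllable (no codas are permitted; onsets are limited to one consonant).
Each unlicensed consonant becomes the onset of a new syllable: /ɹ/ → /ɹi/.

muɹi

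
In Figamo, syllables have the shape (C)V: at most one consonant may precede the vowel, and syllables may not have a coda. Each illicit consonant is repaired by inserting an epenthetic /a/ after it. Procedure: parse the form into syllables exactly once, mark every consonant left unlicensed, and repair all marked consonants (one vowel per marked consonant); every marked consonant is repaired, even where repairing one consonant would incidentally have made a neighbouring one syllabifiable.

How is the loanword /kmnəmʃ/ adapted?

kamanəmaʃa

Under (C)V, the unsyllabifiable consonants are /k/, /m/, /m/, /ʃ/ (no codas are permitted; onsets are limited to one consonant).
Inserting the epenthetic vowel yields /k/ → /ka/, /m/ → /ma/, /m/ → /ma/, /ʃ/ → /ʃa/.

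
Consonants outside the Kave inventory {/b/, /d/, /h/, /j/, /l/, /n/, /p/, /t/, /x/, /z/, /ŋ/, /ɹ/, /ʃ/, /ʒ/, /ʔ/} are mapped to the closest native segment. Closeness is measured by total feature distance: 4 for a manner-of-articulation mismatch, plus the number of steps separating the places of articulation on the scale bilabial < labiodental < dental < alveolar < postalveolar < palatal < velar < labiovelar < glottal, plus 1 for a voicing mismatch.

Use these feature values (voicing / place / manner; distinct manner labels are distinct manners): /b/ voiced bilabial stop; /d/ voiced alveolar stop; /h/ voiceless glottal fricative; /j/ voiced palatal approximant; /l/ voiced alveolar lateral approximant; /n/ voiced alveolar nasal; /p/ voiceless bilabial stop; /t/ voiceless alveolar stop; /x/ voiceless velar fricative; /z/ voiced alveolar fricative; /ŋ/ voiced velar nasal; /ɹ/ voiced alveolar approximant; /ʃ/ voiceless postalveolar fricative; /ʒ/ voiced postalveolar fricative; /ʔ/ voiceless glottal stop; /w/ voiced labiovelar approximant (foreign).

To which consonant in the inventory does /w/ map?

/j/ is closest: same manner (approximant), place distance 2 (labiovelar→palatal), same voicing; total 2. Next closest is /ɹ/ at distance 4.

j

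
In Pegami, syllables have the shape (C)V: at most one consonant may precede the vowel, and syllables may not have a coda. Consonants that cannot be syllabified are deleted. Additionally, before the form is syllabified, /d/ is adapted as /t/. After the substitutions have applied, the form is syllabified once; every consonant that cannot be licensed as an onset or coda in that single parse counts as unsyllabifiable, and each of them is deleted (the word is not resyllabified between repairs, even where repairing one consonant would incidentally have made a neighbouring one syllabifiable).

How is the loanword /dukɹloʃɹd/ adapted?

tulo

Substitution: /d/ → /t/, giving /tukɹloʃɹt/.
The consonants /k/, /ɹ/, /ʃ/, /ɹ/, /t/ cannot be parsed into a legal (C)V syllable (no codas are permitted; onsets are limited to one consonant).
Deletion applies to /k/, /ɹ/, /ʃ/, /ɹ/, /t/.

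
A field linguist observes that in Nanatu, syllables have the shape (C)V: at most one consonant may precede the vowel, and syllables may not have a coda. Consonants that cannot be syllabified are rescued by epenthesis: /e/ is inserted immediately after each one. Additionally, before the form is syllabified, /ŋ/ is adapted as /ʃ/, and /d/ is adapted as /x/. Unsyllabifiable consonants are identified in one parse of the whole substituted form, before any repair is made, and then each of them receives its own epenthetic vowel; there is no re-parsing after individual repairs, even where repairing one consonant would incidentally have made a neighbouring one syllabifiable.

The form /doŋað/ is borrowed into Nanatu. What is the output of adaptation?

Substitution: /d/ → /x/, /ŋ/ → /ʃ/, giving /xoʃað/.
Syllabifying with onset maximization leaves /ð/ stranded (no codas are permitted; onsets are limited to one consonant).
Each unlicensed consonant becomes the onset of a new syllable: /ð/ → /ðe/.

xoʃaðe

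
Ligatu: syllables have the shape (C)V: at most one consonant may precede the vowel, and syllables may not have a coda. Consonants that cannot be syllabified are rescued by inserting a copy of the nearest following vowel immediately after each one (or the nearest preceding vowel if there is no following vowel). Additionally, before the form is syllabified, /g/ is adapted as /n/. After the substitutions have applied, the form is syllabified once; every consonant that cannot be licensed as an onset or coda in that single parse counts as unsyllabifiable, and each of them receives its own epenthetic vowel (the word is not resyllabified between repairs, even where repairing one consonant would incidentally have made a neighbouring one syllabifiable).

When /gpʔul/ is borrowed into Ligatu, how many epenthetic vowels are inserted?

3

After substitution the input is /npʔul/.
The unsyllabifiable consonants are /n/, /p/, /l/; each receives one epenthetic vowel.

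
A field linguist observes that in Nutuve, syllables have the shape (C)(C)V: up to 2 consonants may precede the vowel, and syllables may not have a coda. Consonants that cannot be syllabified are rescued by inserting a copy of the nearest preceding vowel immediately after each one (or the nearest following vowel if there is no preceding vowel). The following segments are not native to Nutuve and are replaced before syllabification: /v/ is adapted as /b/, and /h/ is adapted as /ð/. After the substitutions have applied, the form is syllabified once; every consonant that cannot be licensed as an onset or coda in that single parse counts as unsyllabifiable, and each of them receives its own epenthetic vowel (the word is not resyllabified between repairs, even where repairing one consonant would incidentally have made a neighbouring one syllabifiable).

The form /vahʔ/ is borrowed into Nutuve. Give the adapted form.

Substitution: /v/ → /b/, /h/ → /ð/, giving /baðʔ/.
Syllabifying with onset maximization leaves /ð/, /ʔ/ stranded (no codas are permitted; onsets may contain at most 2 consonants).
Each unlicensed consonant becomes the onset of a new syllable: /ð/ → /ða/, /ʔ/ → /ʔa/.

baðaʔa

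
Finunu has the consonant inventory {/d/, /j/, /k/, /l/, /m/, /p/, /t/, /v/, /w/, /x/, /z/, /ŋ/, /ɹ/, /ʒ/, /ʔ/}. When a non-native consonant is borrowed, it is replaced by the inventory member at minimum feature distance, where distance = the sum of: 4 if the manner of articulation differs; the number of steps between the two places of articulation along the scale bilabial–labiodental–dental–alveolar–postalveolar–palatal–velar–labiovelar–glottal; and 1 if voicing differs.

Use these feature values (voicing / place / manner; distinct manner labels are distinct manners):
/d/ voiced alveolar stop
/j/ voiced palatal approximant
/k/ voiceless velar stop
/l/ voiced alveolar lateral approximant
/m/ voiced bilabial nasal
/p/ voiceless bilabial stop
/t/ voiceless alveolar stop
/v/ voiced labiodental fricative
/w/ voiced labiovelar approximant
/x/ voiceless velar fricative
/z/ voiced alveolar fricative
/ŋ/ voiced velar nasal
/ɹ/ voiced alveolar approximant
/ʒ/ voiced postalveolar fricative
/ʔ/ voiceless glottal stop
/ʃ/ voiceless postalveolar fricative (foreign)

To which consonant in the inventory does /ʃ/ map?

/ʒ/ is closest: same manner (fricative), place distance 0 (postalveolar→postalveolar), voicing differs (+1); total 1. Next closest is /x/ at distance 2.

ʒ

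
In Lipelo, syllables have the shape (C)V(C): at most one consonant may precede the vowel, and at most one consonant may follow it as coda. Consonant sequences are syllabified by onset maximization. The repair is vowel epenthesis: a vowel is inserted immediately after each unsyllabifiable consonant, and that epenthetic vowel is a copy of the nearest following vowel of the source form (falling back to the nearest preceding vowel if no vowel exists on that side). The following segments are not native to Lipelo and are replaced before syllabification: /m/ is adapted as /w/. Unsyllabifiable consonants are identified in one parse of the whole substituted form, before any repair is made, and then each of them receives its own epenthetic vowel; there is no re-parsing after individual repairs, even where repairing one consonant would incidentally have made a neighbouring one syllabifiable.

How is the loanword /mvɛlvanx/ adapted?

Substitution: /m/ → /w/, giving /wvɛlvanx/.
Under (C)V(C), the unsyllabifiable consonants are /w/, /x/ (at most one coda consonant is licensed; onsets are limited to one consonant).
Inserting the epenthetic vowel yields /w/ → /wɛ/, /x/ → /xa/.

wɛvɛlvanxa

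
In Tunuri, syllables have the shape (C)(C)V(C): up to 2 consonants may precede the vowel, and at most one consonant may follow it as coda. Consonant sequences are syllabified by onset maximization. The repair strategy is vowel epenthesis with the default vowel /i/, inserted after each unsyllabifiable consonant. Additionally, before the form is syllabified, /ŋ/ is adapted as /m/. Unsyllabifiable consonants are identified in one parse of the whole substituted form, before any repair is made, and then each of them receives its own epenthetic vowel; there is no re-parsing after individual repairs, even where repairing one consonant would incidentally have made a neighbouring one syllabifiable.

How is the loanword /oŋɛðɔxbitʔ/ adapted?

Substitution: /ŋ/ → /m/, giving /omɛðɔxbitʔ/.
Under (C)(C)V(C), the unsyllabifiable consonants are /ʔ/ (at most one coda consonant is licensed; onsets may contain at most 2 consonants).
Inserting the epenthetic vowel yields /ʔ/ → /ʔi/.

omɛðɔxbitʔi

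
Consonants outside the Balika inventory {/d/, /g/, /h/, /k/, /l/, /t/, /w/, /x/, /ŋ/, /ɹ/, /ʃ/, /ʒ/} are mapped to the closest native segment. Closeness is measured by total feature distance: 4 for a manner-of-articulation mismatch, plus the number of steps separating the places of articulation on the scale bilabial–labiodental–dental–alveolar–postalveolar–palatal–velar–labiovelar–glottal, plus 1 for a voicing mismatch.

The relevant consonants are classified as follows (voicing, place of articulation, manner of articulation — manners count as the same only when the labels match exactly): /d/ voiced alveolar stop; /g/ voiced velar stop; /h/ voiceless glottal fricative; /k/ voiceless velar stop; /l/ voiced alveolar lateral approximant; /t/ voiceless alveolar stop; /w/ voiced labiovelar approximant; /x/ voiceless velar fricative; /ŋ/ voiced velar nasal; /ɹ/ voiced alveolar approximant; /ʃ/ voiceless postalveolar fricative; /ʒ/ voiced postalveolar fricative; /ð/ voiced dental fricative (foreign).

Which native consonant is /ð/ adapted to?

ʒ

/ʒ/ is closest: same manner (fricative), place distance 2 (dental→postalveolar), same voicing; total 2. Next closest is /ʃ/ at distance 3.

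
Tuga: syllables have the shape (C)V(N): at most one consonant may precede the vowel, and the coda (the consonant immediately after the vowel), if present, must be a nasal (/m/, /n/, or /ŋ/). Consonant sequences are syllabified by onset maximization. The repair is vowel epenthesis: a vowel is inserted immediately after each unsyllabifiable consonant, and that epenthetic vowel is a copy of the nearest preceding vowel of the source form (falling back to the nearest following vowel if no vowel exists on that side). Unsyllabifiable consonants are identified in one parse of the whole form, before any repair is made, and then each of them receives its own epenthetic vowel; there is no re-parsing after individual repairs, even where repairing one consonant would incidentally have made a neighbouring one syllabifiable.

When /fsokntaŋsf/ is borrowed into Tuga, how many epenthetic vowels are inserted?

The unsyllabifiable consonants are /f/, /k/, /n/, /s/, /f/; each receives one epenthetic vowel.

5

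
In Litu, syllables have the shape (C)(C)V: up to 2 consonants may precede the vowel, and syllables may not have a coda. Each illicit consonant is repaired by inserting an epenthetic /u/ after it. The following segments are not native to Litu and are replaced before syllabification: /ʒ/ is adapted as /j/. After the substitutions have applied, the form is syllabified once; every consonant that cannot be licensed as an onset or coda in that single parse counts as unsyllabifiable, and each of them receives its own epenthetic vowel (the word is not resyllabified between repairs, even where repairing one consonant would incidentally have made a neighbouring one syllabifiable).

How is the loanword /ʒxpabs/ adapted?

Substitution: /ʒ/ → /j/, giving /jxpabs/.
Under (C)(C)V, the unsyllabifiable consonants are /j/, /b/, /s/ (no codas are permitted; onsets may contain at most 2 consonants).
Inserting the epenthetic vowel yields /j/ → /ju/, /b/ → /bu/, /s/ → /su/.

juxpabusu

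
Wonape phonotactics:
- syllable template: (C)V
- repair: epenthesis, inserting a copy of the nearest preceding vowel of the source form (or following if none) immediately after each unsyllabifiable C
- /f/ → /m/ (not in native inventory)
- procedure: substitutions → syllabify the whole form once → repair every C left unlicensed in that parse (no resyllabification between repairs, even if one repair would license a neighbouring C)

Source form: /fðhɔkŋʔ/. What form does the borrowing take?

Substitution: /f/ → /m/, giving /mðhɔkŋʔ/.
Syllabifying with onset maximization leaves /m/, /ð/, /k/, /ŋ/, /ʔ/ stranded (no codas are permitted; onsets are limited to one consonant).
Epenthesis after each stranded consonant: /m/ → /mɔ/, /ð/ → /ðɔ/, /k/ → /kɔ/, /ŋ/ → /ŋɔ/, /ʔ/ → /ʔɔ/.

mɔðɔhɔkɔŋɔʔɔ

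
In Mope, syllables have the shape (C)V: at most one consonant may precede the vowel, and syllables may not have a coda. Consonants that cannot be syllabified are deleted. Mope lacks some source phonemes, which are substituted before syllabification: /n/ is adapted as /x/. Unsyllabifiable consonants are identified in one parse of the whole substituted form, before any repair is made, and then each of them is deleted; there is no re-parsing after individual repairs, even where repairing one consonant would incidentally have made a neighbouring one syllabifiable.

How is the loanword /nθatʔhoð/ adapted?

Substitution: /n/ → /x/, giving /xθatʔhoð/.
Under (C)V, the unsyllabifiable consonants are /x/, /t/, /ʔ/, /ð/ (no codas are permitted; onsets are limited to one consonant).
Deleting the stranded consonants removes /x/, /t/, /ʔ/, /ð/.

θaho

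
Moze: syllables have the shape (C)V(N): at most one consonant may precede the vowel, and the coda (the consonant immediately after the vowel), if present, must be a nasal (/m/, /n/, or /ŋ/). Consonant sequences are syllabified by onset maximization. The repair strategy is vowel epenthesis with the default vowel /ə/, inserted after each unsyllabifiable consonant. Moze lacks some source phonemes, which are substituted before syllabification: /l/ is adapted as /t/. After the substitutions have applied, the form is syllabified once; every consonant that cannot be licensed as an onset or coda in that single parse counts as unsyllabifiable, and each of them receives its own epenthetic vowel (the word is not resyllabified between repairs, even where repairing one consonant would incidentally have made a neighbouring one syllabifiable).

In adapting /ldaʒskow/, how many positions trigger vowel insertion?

4

After substitution the input is /tdaʒskow/.
The unsyllabifiable consonants are /t/, /ʒ/, /s/, /w/; each receives one epenthetic vowel.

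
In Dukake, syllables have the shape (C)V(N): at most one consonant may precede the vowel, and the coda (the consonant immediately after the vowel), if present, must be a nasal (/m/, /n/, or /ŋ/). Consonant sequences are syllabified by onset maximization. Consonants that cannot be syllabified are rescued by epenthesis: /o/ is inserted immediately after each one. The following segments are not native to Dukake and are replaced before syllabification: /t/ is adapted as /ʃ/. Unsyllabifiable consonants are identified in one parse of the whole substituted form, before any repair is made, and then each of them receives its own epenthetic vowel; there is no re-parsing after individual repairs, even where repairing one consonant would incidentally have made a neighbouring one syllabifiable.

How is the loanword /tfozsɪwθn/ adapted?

Substitution: /t/ → /ʃ/, giving /ʃfozsɪwθn/.
Under (C)V(N), the unsyllabifiable consonants are /ʃ/, /z/, /w/, /θ/, /n/ (only a nasal (/m/, /n/, or /ŋ/) is licensed in coda position; onsets are limited to one consonant).
Inserting the epenthetic vowel yields /ʃ/ → /ʃo/, /z/ → /zo/, /w/ → /wo/, /θ/ → /θo/, /n/ → /no/.

ʃofozosɪwoθono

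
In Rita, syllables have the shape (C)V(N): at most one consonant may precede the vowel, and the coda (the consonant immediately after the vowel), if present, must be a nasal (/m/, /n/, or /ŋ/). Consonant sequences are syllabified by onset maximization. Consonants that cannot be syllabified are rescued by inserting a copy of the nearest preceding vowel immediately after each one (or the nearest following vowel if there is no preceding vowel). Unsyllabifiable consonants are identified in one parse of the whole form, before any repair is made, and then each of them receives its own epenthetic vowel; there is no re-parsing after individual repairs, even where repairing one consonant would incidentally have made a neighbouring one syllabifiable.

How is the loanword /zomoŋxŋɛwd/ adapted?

The consonants /x/, /w/, /d/ cannot be parsed into a legal (C)V(N) syllable (only a nasal (/m/, /n/, or /ŋ/) is licensed in coda position; onsets are limited to one consonant).
Each unlicensed consonant becomes the onset of a new syllable: /x/ → /xo/, /w/ → /wɛ/, /d/ → /dɛ/.

zomoŋxoŋɛwɛdɛ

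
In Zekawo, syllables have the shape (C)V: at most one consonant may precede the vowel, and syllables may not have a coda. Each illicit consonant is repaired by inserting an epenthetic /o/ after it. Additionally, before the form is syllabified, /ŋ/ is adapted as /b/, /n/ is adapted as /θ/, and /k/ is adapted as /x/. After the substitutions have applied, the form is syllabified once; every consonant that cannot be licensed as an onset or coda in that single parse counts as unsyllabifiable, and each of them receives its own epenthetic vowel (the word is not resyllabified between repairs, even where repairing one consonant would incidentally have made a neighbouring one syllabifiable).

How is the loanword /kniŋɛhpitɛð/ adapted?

Substitution: /k/ → /x/, /n/ → /θ/, /ŋ/ → /b/, giving /xθibɛhpitɛð/.
Under (C)V, the unsyllabifiable consonants are /x/, /h/, /ð/ (no codas are permitted; onsets are limited to one consonant).
Each unlicensed consonant becomes the onset of a new syllable: /x/ → /xo/, /h/ → /ho/, /ð/ → /ðo/.

xoθibɛhopitɛðo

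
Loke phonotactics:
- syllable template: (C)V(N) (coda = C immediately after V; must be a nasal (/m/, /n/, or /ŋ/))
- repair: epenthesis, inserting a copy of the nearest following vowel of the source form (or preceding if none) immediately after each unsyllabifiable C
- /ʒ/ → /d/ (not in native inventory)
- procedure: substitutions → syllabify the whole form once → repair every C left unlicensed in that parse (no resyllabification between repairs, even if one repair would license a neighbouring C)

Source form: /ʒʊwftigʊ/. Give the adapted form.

dʊwifitigʊ

Substitution: /ʒ/ → /d/, giving /dʊwftigʊ/.
Under (C)V(N), the unsyllabifiable consonants are /w/, /f/ (only a nasal (/m/, /n/, or /ŋ/) is licensed in coda position; onsets are limited to one consonant).
Each unlicensed consonant becomes the onset of a new syllable: /w/ → /wi/, /f/ → /fi/.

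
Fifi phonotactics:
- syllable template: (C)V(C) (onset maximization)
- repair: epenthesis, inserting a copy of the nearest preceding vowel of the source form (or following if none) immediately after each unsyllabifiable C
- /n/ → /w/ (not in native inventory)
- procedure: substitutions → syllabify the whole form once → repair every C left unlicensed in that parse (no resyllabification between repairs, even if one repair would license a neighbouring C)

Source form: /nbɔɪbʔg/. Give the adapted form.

Substitution: /n/ → /w/, giving /wbɔɪbʔg/.
Syllabifying with onset maximization leaves /w/, /ʔ/, /g/ stranded (at most one coda consonant is licensed; onsets are limited to one consonant).
Each unlicensed consonant becomes the onset of a new syllable: /w/ → /wɔ/, /ʔ/ → /ʔɪ/, /g/ → /gɪ/.

wɔbɔɪbʔɪgɪ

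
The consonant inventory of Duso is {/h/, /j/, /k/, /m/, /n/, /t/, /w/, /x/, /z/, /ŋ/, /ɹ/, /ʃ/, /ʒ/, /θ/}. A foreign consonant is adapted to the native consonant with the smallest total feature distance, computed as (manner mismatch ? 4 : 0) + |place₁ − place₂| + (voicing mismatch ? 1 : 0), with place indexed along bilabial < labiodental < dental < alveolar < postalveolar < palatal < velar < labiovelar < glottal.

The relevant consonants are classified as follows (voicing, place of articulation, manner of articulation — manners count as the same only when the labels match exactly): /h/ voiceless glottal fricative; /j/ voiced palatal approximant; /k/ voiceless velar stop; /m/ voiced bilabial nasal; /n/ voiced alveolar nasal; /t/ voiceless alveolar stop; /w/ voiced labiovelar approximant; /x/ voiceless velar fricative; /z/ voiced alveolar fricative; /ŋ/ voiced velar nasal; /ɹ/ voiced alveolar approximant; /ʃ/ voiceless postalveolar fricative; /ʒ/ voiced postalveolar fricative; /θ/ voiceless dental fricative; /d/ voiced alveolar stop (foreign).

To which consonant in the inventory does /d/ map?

t

/t/ is closest: same manner (stop), place distance 0 (alveolar→alveolar), voicing differs (+1); total 1. Next closest is /k/ at distance 4.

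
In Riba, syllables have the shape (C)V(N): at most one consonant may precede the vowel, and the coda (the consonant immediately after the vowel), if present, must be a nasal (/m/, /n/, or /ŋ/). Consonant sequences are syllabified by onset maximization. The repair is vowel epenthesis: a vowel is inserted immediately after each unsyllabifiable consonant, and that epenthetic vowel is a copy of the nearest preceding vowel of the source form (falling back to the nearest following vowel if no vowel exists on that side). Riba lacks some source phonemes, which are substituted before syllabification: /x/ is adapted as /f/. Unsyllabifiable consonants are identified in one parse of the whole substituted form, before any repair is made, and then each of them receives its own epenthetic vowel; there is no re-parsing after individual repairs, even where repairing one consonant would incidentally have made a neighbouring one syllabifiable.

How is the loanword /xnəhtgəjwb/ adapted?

fənəhətəgəjəwəbə

Substitution: /x/ → /f/, giving /fnəhtgəjwb/.
Under (C)V(N), the unsyllabifiable consonants are /f/, /h/, /t/, /j/, /w/, /b/ (only a nasal (/m/, /n/, or /ŋ/) is licensed in coda position; onsets are limited to one consonant).
Epenthesis after each stranded consonant: /f/ → /fə/, /h/ → /hə/, /t/ → /tə/, /j/ → /jə/, /w/ → /wə/, /b/ → /bə/.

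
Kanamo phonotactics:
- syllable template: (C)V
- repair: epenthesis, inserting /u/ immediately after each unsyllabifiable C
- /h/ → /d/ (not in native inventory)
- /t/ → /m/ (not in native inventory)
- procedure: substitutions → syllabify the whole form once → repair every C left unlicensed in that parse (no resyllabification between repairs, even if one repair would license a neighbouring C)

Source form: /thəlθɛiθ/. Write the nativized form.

Substitution: /t/ → /m/, /h/ → /d/, giving /mdəlθɛiθ/.
Syllabifying with onset maximization leaves /m/, /l/, /θ/ stranded (no codas are permitted; onsets are limited to one consonant).
Inserting the epenthetic vowel yields /m/ → /mu/, /l/ → /lu/, /θ/ → /θu/.

mudəluθɛiθu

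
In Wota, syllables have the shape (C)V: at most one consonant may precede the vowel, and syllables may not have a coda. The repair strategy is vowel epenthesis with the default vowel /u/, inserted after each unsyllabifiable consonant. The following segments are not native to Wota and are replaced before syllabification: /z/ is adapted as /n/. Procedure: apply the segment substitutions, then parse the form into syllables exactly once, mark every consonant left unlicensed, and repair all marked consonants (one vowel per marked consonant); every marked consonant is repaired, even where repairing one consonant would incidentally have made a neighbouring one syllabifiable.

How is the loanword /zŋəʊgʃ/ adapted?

Substitution: /z/ → /n/, giving /nŋəʊgʃ/.
The consonants /n/, /g/, /ʃ/ cannot be parsed into a legal (C)V syllable (no codas are permitted; onsets are limited to one consonant).
Epenthesis after each stranded consonant: /n/ → /nu/, /g/ → /gu/, /ʃ/ → /ʃu/.

nuŋəʊguʃu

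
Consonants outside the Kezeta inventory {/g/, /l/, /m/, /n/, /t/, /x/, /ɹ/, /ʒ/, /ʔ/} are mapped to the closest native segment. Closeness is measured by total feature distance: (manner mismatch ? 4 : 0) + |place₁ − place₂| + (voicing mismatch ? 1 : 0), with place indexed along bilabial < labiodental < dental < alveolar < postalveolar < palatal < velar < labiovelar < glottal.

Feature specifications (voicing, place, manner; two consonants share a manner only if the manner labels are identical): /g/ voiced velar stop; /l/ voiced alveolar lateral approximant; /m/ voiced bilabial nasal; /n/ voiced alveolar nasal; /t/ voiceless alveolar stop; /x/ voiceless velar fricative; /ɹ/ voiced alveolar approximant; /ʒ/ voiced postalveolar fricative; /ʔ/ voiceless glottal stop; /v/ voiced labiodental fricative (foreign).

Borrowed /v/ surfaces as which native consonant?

ʒ

/ʒ/ is closest: same manner (fricative), place distance 3 (labiodental→postalveolar), same voicing; total 3. Next closest is /m/ at distance 5.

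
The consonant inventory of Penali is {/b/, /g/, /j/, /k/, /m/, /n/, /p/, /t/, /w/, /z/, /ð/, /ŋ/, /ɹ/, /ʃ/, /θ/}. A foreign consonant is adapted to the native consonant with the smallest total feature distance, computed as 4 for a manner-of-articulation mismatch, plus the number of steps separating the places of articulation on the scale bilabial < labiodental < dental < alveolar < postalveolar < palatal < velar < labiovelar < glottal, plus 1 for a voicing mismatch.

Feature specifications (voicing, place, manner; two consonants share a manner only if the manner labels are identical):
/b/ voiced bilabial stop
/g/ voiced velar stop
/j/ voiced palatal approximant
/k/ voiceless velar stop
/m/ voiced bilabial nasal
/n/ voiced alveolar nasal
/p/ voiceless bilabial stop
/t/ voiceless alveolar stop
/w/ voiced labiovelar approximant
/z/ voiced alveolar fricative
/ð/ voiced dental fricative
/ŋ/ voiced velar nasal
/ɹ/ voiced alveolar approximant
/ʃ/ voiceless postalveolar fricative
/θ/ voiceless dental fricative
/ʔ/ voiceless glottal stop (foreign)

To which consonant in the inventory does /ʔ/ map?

/k/ is closest: same manner (stop), place distance 2 (glottal→velar), same voicing; total 2. Next closest is /g/ at distance 3.

k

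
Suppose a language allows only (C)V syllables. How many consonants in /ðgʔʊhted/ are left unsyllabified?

Under (C)V, the unsyllabifiable consonants are /ð/, /g/, /h/, /d/ (no codas are permitted; onsets are limited to one consonant).

4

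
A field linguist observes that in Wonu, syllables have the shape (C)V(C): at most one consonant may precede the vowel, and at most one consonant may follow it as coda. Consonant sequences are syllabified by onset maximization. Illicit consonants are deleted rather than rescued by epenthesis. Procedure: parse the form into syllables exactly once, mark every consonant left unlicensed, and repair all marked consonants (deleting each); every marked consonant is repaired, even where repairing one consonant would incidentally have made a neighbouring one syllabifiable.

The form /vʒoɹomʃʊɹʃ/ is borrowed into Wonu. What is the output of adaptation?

ʒoɹomʃʊɹ

Syllabifying with onset maximization leaves /v/, /ʃ/ stranded (at most one coda consonant is licensed; onsets are limited to one consonant).
Each unlicensed consonant is deleted: /v/, /ʃ/.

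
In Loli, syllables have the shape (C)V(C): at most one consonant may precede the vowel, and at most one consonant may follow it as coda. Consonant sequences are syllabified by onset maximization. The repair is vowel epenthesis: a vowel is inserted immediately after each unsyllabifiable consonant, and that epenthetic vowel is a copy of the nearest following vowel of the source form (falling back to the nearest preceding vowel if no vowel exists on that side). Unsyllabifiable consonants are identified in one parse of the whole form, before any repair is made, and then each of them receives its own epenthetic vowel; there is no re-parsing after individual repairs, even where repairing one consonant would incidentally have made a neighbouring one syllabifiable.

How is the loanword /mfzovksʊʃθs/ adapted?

Syllabifying with onset maximization leaves /m/, /f/, /k/, /θ/, /s/ stranded (at most one coda consonant is licensed; onsets are limited to one consonant).
Inserting the epenthetic vowel yields /m/ → /mo/, /f/ → /fo/, /k/ → /kʊ/, /θ/ → /θʊ/, /s/ → /sʊ/.

mofozovkʊsʊʃθʊsʊ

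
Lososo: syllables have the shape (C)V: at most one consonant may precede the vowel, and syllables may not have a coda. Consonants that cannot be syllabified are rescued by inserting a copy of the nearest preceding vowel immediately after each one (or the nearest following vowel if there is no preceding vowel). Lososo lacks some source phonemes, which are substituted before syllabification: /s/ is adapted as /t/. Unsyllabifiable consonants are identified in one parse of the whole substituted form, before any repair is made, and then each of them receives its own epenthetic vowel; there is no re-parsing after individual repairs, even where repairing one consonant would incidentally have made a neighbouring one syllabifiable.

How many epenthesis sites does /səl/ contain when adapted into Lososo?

1

After substitution the input is /təl/.
The unsyllabifiable consonants are /l/; each receives one epenthetic vowel.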